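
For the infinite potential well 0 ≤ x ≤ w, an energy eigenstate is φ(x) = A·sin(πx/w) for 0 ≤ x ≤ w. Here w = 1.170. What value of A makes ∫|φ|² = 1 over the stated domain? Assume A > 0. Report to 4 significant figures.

The normalization condition is ∫|φ|² dx = 1 from 0 to w.
With ∫₀^w sin²(nπx/w) dx = w/2, carrying out the integral gives A² · w/2.
Setting this equal to 1 gives A² = 1/(w/2).
With w = 1.170: A² = 1.7094 and A = 1.3074.

A ≈ 1.307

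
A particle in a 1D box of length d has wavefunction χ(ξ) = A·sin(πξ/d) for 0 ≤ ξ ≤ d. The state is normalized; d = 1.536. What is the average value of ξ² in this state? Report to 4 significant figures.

⟨ξ^2⟩ ≈ 0.6669

⟨ξ²⟩ = ∫ ξ^2 |χ|² dξ over the full domain.
The ratio of the moment integral to the normalization integral gives ⟨ξ²⟩ = -d^2/(2·π^2) + d^2/3.
Putting d = 1.536 gives 0.66691.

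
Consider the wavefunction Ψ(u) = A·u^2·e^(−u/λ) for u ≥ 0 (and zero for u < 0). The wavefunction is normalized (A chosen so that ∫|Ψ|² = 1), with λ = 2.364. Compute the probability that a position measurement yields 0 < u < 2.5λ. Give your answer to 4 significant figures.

The probability is P = ∫ |Ψ|² du over [0, 2.5λ].
Since A² = 1/(3·λ^5/4), this is the region integral divided by the full normalization integral.
Let t = u/λ; then A² and the length scale cancel, so P = ∫_{0}^{2.5} t^4·e^(-2·t) dt ÷ ∫_{0}^{∞} t^4·e^(-2·t) dt.
With ∫ t^4·e^(-2·t) dt = -(t^4/2 + t^3 + 3·t^2/2 + 3·t/2 + 3/4)·e^(-2·t) + C, the region integral is 3/4 - 1569·e^(-5)/32 and the full one is 3/4.
Evaluating gives P = 0.55951.

P ≈ 0.5595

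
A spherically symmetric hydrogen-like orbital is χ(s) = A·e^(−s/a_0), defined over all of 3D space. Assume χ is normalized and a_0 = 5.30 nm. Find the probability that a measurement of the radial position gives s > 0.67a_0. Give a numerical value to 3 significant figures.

Integrate the radial probability density 4πs²|χ|² over s > 0.67a_0.
Normalization gives A² = 1/(π·a_0^3).
Let u = s/a_0; then A², 4π and the length scale all cancel, so P = ∫_{0.67}^{∞} u^2·e^(-2·u) du ÷ ∫_{0}^{∞} u^2·e^(-2·u) du.
Using ∫ u^2·e^(-2·u) du = -(2·u^2 + 2·u + 1)·e^(-2·u)/4, the numerator is ≈ 0.21195 and the denominator is 1/4.
The region integral divided by the full integral gives P = 0.8478.

P ≈ 0.848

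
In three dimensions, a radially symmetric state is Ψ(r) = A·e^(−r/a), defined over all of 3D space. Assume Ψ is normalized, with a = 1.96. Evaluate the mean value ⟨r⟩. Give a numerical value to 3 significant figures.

⟨r⟩ = ∫ r |Ψ|² 4πr² dr over the full domain.
Evaluating both integrals, ⟨r⟩ = 3·a/2.
With a = 1.96, ⟨r⟩ = 2.940.

⟨r⟩ ≈ 2.94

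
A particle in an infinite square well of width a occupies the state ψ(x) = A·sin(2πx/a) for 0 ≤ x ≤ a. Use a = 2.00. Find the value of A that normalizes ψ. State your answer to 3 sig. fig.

A ≈ 1.00

Normalization requires ∫|ψ|² dx = 1, integrated from 0 to a.
With ∫₀^a sin²(nπx/a) dx = a/2, with ψ = A·sin(2πx/a), the integral evaluates to A²·[a/2].
Hence A² = 1/[a/2].
Plugging in a = 2.00 yields A = 1.000.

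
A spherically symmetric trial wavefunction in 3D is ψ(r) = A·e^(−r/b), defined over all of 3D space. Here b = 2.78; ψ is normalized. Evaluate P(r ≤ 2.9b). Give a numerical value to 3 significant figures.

With dV = 4πr²dr, the probability is ∫|ψ|² dV over r ≤ 2.9b.
The full normalization integral is A²·[π·b^3] = 1, fixing A².
In terms of u = r/b (A², 4π and the length scale all cancel between numerator and denominator), P = [∫_{0}^{2.9} u^2·e^(-2·u) du] / [∫_{0}^{∞} u^2·e^(-2·u) du].
With ∫ u^2·e^(-2·u) du = -(2·u^2 + 2·u + 1)·e^(-2·u)/4 + C, the region integral is 1/4 - 1181·e^(-29/5)/200 and the full one is 1/4.
Taking the ratio yields P = 0.9285.

P ≈ 0.928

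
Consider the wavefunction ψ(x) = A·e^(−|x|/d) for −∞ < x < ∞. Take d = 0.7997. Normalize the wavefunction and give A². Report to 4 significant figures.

Normalization requires ∫|ψ|² dx = 1, integrated from −∞ to ∞.
Recall ∫₀^∞ x^m e^(−x/β) dx = m!·β^(m+1), with ψ = A·e^(−|x|/d), the integral evaluates to A²·[d].
Plugging in d = 0.7997 yields A = 1.1182.

A^2 ≈ 1.250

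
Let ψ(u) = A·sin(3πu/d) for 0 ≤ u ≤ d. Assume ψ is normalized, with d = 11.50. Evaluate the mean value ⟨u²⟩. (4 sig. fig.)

The expectation value is the |ψ|²-weighted average of u^2: ∫ u^2|ψ|² du.
The ratio of the moment integral to the normalization integral gives ⟨u²⟩ = -d^2/(18·π^2) + d^2/3.
Putting d = 11.50 gives 43.339.

⟨u^2⟩ ≈ 43.34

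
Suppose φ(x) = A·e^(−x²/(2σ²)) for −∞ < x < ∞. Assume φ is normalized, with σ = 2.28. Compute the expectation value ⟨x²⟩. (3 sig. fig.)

The expectation value is the |φ|²-weighted average of x^2: ∫ x^2|φ|² dx.
Evaluating both integrals, ⟨x²⟩ = σ^2/2.
With σ = 2.28, ⟨x^2⟩ = 2.599.

⟨x^2⟩ ≈ 2.60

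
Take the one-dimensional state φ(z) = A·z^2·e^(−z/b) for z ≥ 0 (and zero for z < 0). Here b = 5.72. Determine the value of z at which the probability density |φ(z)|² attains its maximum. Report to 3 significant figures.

The maximum of |φ(z)|² occurs where its derivative vanishes.
This gives z = 2·b.
With b = 5.72, the most probable position is 11.44.

z ≈ 11.4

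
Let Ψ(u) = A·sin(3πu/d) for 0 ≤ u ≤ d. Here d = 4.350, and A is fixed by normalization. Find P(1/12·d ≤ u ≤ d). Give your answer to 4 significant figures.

P = ∫_{1/12·d}^{d} |Ψ(u)|² du.
The normalization integral ∫|Ψ|²du over the whole domain equals d/2·A², and A² cancels in the ratio.
Substituting t = u/d, A² and the length scale cancel in the ratio: P = ∫_{1/12}^{1} sin(3·π·t)^2 dt / ∫_{0}^{1} sin(3·π·t)^2 dt.
Using ∫ sin(3·π·t)^2 dt = t/2 - sin(6·π·t)/(12·π), the numerator is 1/(12·π) + 11/24 and the denominator is 1/2.
Taking the ratio, P = (2 + 11·π)/(12·π).

P ≈ 0.9697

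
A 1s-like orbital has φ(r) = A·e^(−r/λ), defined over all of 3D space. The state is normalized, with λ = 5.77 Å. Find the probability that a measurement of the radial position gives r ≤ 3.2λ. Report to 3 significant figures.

P = ∫ |φ|² 4πr² dr over r ≤ 3.2λ.
The full normalization integral is A²·[π·λ^3] = 1, fixing A².
Substituting u = r/λ, A², 4π and the length scale all cancel in the ratio: P = ∫_{0}^{3.2} u^2·e^(-2·u) du / ∫_{0}^{∞} u^2·e^(-2·u) du.
With ∫ u^2·e^(-2·u) du = -(2·u^2 + 2·u + 1)·e^(-2·u)/4 + C, the region integral is 1/4 - 697·e^(-32/5)/100 and the full one is 1/4.
Taking the ratio yields P = 0.9537.

P ≈ 0.954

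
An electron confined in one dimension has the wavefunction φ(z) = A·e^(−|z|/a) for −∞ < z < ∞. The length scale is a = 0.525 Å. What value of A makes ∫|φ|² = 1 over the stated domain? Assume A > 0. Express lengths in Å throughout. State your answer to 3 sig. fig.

The normalization condition is ∫|φ|² dz = 1 from −∞ to ∞.
With ∫₀^∞ z^0 e^(−αz) dz = 0!/α^1, carrying out the integral gives A² · a.
With a = 0.525: A² = 1.905 and A = 1.380.

A ≈ 1.38 Å^(-1/2)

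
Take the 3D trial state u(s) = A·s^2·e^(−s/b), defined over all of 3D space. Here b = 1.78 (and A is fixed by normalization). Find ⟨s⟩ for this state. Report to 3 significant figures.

⟨s⟩ = ∫ s |u|² 4πs² ds over the full domain.
Recall ∫₀^∞ s^m e^(−s/β) ds = m!·β^(m+1), since the A² factors cancel between numerator and denominator, ⟨s⟩ = 7·b/2.
Putting b = 1.78 gives 6.230.

⟨s⟩ ≈ 6.23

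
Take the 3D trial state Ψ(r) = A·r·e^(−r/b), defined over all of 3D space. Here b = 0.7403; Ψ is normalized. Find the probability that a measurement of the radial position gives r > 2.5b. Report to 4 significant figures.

With dV = 4πr²dr, the probability is ∫|Ψ|² dV over r > 2.5b.
Normalization gives A² = 1/(3·π·b^5).
In terms of u = r/b (A², 4π and the length scale all cancel between numerator and denominator), P = [∫_{2.5}^{∞} u^4·e^(-2·u) du] / [∫_{0}^{∞} u^4·e^(-2·u) du].
Using ∫ u^4·e^(-2·u) du = -(u^4/2 + u^3 + 3·u^2/2 + 3·u/2 + 3/4)·e^(-2·u), the numerator is 1569·e^(-5)/32 and the denominator is 3/4.
The region integral divided by the full integral gives P = 0.44049.

P ≈ 0.4405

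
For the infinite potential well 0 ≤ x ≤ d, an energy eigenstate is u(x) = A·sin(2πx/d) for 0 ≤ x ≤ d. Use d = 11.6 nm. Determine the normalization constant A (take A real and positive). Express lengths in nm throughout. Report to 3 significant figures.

We need A² ∫|f|² dx = 1, taking the integral from 0 to d.
The integral (without the A² prefactor) comes out to d/2.
Setting this equal to 1 gives A² = 1/(d/2).
Substituting d = 11.6 gives A² = 0.1724, so A = 0.4152.

A ≈ 0.415 nm^(-1/2)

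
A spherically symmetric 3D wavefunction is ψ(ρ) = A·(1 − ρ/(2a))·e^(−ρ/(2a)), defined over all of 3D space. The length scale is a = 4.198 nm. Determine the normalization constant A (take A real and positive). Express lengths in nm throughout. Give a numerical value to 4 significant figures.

We need A² ∫|f|² 4πρ² dρ = 1, taking the integral from 0 to ∞.
(Spherical symmetry: dV = 4πρ² dρ.)
With ∫₀^∞ ρ^4 e^(−αρ) dρ = 4!/α^5, the integral (without the A² prefactor) comes out to 8·π·a^3.
So A² = (8·π·a^3)^(−1).
Substituting a = 4.198 gives A² = 0.00053781, so A = 0.023191.

A ≈ 0.02319 nm^(-3/2)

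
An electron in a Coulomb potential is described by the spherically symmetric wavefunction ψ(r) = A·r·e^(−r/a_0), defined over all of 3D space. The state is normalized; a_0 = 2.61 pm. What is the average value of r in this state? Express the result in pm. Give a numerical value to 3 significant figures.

⟨r⟩ ≈ 6.53 pm

⟨r⟩ = ∫ r |ψ|² 4πr² dr over the full domain.
With ∫₀^∞ r^5 e^(−αr) dr = 5!/α^6, the ratio of the moment integral to the normalization integral gives ⟨r⟩ = 5·a_0/2.
With a_0 = 2.61, ⟨r⟩ = 6.525.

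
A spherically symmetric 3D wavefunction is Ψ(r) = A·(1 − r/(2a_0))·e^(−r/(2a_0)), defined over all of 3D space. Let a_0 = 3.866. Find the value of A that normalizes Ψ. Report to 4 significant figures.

A ≈ 0.02624

Require ∫ |Ψ|² 4πr² dr = 1 over the whole domain.
With ∫₀^∞ r^4 e^(−αr) dr = 4!/α^5, the integral (without the A² prefactor) comes out to 8·π·a_0^3.
Hence A² = 1/[8·π·a_0^3].
With a_0 = 3.866: A² = 0.00068861 and A = 0.026241.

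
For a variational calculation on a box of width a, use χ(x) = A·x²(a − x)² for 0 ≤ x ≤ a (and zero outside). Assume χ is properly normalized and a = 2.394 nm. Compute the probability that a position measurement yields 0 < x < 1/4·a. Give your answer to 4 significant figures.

P ≈ 0.04893

|χ|² is the probability density, so P = ∫_{0}^{1/4·a} |χ|² dx.
The normalization integral ∫|χ|²dx over the whole domain equals a^9/630·A², and A² cancels in the ratio.
Let u = x/a; then A² and the length scale cancel, so P = ∫_{0}^{1/4} u^4·(1 - u)^4 du ÷ ∫_{0}^{1} u^4·(1 - u)^4 du.
An antiderivative of u^4·(1 - u)^4 is u^5·(70·u^4 - 315·u^3 + 540·u^2 - 420·u + 126)/630; evaluating from 0 to 1/4 gives ≈ 0.0000776624, while the full integral is 1/630.
This works out to P = 0.048927.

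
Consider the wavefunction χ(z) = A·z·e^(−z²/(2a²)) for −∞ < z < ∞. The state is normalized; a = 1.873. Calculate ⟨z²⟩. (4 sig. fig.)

⟨z^2⟩ ≈ 5.262

By definition ⟨z²⟩ = ∫ z^2 |χ(z)|² dz.
Differentiating ∫e^(−αz²) dz = √(π/α) under α to get the higher moments, since the A² factors cancel between numerator and denominator, ⟨z²⟩ = 3·a^2/2.
With a = 1.873, ⟨z^2⟩ = 5.2622.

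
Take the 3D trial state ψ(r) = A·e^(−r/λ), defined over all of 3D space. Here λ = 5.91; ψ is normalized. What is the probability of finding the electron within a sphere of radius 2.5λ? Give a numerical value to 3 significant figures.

Integrate the radial probability density 4πr²|ψ|² over r ≤ 2.5λ.
The full normalization integral is A²·[π·λ^3] = 1, fixing A².
Let u = r/λ; then A², 4π and the length scale all cancel, so P = ∫_{0}^{2.5} u^2·e^(-2·u) du ÷ ∫_{0}^{∞} u^2·e^(-2·u) du.
An antiderivative of u^2·e^(-2·u) is -(2·u^2 + 2·u + 1)·e^(-2·u)/4; evaluating from 0 to 2.5 gives 1/4 - 37·e^(-5)/8, while the full integral is 1/4.
Taking the ratio yields P = 0.8753.

P ≈ 0.875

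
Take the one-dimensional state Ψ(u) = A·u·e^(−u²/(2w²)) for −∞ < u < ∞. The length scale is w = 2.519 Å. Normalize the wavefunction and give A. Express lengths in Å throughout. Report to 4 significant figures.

A ≈ 0.2657 Å^(-3/2)

The normalization condition is ∫|Ψ|² du = 1 from −∞ to ∞.
Differentiating ∫e^(−αu²) du = √(π/α) under α to get the higher moments, the integral (without the A² prefactor) comes out to √(π)·w^3/2.
Setting this equal to 1 gives A² = 1/(√(π)·w^3/2).
With w = 2.519: A² = 0.070594 and A = 0.26570.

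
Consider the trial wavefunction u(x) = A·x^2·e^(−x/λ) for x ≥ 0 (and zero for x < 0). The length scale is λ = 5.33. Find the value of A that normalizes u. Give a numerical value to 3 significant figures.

Normalization requires ∫|u|² dx = 1, integrated from 0 to ∞.
Carrying out the integral gives A² · 3·λ^5/4.
So A² = (3·λ^5/4)^(−1).
With λ = 5.33: A² = 0.0003100 and A = 0.01761.

A ≈ 0.0176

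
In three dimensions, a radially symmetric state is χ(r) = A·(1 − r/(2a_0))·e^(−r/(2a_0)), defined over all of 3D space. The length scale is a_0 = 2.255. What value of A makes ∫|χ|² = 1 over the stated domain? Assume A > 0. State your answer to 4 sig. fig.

We need A² ∫|f|² 4πr² dr = 1, taking the integral from 0 to ∞.
The angular integral contributes 4π, leaving ∫₀^∞ r²|χ|² dr.
Recall ∫₀^∞ r^m e^(−r/β) dr = m!·β^(m+1), with χ = A·(1 − r/(2a_0))·e^(−r/(2a_0)), the integral evaluates to A²·[8·π·a_0^3].
So A² = (8·π·a_0^3)^(−1).
Substituting a_0 = 2.255 gives A² = 0.0034699, so A = 0.058906.

A ≈ 0.05891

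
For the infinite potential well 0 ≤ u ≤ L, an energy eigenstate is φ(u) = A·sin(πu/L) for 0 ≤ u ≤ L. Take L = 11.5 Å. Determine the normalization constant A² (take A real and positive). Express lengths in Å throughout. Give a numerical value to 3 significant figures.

The normalization condition is ∫|φ|² du = 1 from 0 to L.
Using sin²θ = (1 − cos 2θ)/2, the integral (without the A² prefactor) comes out to L/2.
Hence A² = 1/[L/2].
Substituting L = 11.5 gives A² = 0.1739, so A = 0.4170.

A^2 ≈ 0.174 Å^(-1)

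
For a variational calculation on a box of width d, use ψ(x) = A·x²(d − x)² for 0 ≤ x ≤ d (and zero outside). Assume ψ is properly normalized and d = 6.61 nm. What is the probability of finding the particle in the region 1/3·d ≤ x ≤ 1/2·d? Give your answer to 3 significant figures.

P ≈ 0.355

The probability is P = ∫ |ψ|² dx over [1/3·d, 1/2·d].
Since A² = 1/(d^9/630), this is the region integral divided by the full normalization integral.
Substituting u = x/d, A² and the length scale cancel in the ratio: P = ∫_{1/3}^{1/2} u^4·(1 - u)^4 du / ∫_{0}^{1} u^4·(1 - u)^4 du.
Using ∫ u^4·(1 - u)^4 du = u^5·(70·u^4 - 315·u^3 + 540·u^2 - 420·u + 126)/630, the numerator is ≈ 0.00056374 and the denominator is 1/630.
This works out to P = 0.3552.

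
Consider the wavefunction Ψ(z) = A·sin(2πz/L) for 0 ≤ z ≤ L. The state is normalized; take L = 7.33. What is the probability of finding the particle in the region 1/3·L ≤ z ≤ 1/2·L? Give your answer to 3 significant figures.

P ≈ 0.0978

|Ψ|² is the probability density, so P = ∫_{1/3·L}^{1/2·L} |Ψ|² dz.
Since A² = 1/(L/2), this is the region integral divided by the full normalization integral.
In terms of u = z/L (A² and the length scale cancel between numerator and denominator), P = [∫_{1/3}^{1/2} sin(2·π·u)^2 du] / [∫_{0}^{1} sin(2·π·u)^2 du].
With ∫ sin(2·π·u)^2 du = u/2 - sin(4·π·u)/(8·π) + C, the region integral is -√(3)/(16·π) + 1/12 and the full one is 1/2.
Evaluating gives P = (-√(3)/8 + π/6)/π.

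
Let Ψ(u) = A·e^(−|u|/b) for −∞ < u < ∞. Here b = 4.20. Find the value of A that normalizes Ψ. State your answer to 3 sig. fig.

The normalization condition is ∫|Ψ|² du = 1 from −∞ to ∞.
∫|Ψ|² du = A²·(b).
With b = 4.20: A² = 0.2381 and A = 0.4880.

A ≈ 0.488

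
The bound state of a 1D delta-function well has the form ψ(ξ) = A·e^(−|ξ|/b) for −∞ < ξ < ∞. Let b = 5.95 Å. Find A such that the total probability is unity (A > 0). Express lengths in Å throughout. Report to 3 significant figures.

Normalization requires ∫|ψ|² dξ = 1, integrated from −∞ to ∞.
Using ∫₀^∞ ξⁿ e^(−αξ) dξ = n!/αⁿ⁺¹, carrying out the integral gives A² · b.
So A² = (b)^(−1).
With b = 5.95: A² = 0.1681 and A = 0.4100.

A ≈ 0.410 Å^(-1/2)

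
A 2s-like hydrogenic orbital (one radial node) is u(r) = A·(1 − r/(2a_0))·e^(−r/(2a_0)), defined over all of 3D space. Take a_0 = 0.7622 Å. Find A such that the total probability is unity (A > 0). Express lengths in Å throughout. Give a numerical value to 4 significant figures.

A ≈ 0.2998 Å^(-3/2)

We need A² ∫|f|² 4πr² dr = 1, taking the integral from 0 to ∞.
In 3D with spherical symmetry the volume element is 4πr² dr.
With ∫₀^∞ r^4 e^(−αr) dr = 4!/α^5, the integral (without the A² prefactor) comes out to 8·π·a_0^3.
So A² = (8·π·a_0^3)^(−1).
Plugging in a_0 = 0.7622 yields A = 0.29976.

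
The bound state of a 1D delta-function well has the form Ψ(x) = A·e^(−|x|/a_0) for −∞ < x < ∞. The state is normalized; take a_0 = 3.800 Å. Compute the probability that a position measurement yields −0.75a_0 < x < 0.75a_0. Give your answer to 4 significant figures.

The probability is P = ∫ |Ψ|² dx over [−0.75a_0, 0.75a_0].
Since A² = 1/(a_0), this is the region integral divided by the full normalization integral.
By symmetry take twice the x ≥ 0 contribution in numerator and denominator; the 2's cancel. Let u = x/a_0; then A² and the length scale cancel, so P = ∫_{0}^{0.75} e^(-2·u) du ÷ ∫_{0}^{∞} e^(-2·u) du.
Using ∫ e^(-2·u) du = -e^(-2·u)/2, the numerator is 1/2 - e^(-3/2)/2 and the denominator is 1/2.
This works out to P = 0.77687.

P ≈ 0.7769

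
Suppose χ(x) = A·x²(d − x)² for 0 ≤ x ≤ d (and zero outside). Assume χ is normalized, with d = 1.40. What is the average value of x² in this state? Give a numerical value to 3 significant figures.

By definition ⟨x²⟩ = ∫ x^2 |χ(x)|² dx.
Expanding the polynomial and integrating term by term, evaluating both integrals, ⟨x²⟩ = 3·d^2/11.
With d = 1.40, ⟨x^2⟩ = 0.5345.

⟨x^2⟩ ≈ 0.535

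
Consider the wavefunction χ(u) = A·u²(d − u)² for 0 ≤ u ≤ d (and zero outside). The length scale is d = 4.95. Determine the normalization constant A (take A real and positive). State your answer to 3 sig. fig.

The normalization condition is ∫|χ|² du = 1 from 0 to d.
Expanding the polynomial and integrating term by term, the integral (without the A² prefactor) comes out to d^9/630.
So A² = (d^9/630)^(−1).
Plugging in d = 4.95 yields A = 0.01879.

A ≈ 0.0188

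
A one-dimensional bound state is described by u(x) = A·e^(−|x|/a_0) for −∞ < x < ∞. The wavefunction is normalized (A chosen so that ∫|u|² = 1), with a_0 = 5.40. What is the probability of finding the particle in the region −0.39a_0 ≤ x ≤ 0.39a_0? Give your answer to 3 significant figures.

The probability is P = ∫ |u|² dx over [−0.39a_0, 0.39a_0].
With A² fixed by ∫|u|² = 1, i.e. A² = (a_0)^(−1), substitute and integrate.
By symmetry take twice the x ≥ 0 contribution in numerator and denominator; the 2's cancel. In terms of t = x/a_0 (A² and the length scale cancel between numerator and denominator), P = [∫_{0}^{0.39} e^(-2·t) dt] / [∫_{0}^{∞} e^(-2·t) dt].
An antiderivative of e^(-2·t) is -e^(-2·t)/2; evaluating from 0 to 0.39 gives 1/2 - e^(-39/50)/2, while the full integral is 1/2.
This works out to P = 0.5416.

P ≈ 0.542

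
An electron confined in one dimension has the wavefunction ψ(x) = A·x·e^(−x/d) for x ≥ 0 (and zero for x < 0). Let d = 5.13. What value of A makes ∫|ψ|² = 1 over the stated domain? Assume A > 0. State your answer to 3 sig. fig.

A ≈ 0.172

We need A² ∫|f|² dx = 1, taking the integral from 0 to ∞.
Using ∫₀^∞ xⁿ e^(−αx) dx = n!/αⁿ⁺¹, the integral (without the A² prefactor) comes out to d^3/4.
Hence A² = 1/[d^3/4].
Substituting d = 5.13 gives A² = 0.02963, so A = 0.1721.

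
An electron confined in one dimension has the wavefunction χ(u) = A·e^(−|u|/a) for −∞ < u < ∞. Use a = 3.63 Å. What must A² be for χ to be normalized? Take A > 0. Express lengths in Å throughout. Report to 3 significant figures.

A^2 ≈ 0.275 Å^(-1)

The normalization condition is ∫|χ|² du = 1 from −∞ to ∞.
Using ∫₀^∞ uⁿ e^(−αu) du = n!/αⁿ⁺¹, with χ = A·e^(−|u|/a), the integral evaluates to A²·[a].
With a = 3.63: A² = 0.2755 and A = 0.5249.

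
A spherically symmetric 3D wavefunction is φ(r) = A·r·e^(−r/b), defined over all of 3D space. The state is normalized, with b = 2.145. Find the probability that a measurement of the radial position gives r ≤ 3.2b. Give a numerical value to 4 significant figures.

Integrate the radial probability density 4πr²|φ|² over r ≤ 3.2b.
Normalization gives A² = 1/(3·π·b^5).
Let u = r/b; then A², 4π and the length scale all cancel, so P = ∫_{0}^{3.2} u^4·e^(-2·u) du ÷ ∫_{0}^{∞} u^4·e^(-2·u) du.
Using ∫ u^4·e^(-2·u) du = -(u^4/2 + u^3 + 3·u^2/2 + 3·u/2 + 3/4)·e^(-2·u), the numerator is ≈ 0.573697 and the denominator is 3/4.
Taking the ratio yields P = 0.76493.

P ≈ 0.7649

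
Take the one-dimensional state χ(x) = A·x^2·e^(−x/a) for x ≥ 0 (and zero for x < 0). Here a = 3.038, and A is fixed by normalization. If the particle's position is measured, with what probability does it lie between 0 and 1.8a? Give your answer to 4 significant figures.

The probability is P = ∫ |χ|² dx over [0, 1.8a].
The normalization integral ∫|χ|²dx over the whole domain equals 3·a^5/4·A², and A² cancels in the ratio.
In terms of u = x/a (A² and the length scale cancel between numerator and denominator), P = [∫_{0}^{1.8} u^4·e^(-2·u) du] / [∫_{0}^{∞} u^4·e^(-2·u) du].
With ∫ u^4·e^(-2·u) du = -(u^4/2 + u^3 + 3·u^2/2 + 3·u/2 + 3/4)·e^(-2·u) + C, the region integral is ≈ 0.220171 and the full one is 3/4.
The result is P = 0.29356.

P ≈ 0.2936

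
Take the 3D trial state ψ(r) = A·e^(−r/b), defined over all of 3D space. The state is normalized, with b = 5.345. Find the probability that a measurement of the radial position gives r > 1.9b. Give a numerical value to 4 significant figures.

P = ∫ |ψ|² 4πr² dr over r > 1.9b.
A² is fixed by ∫₀^∞ 4πr²|ψ|² dr = 1, i.e. A² = (π·b^3)^(−1).
Let u = r/b; then A², 4π and the length scale all cancel, so P = ∫_{1.9}^{∞} u^2·e^(-2·u) du ÷ ∫_{0}^{∞} u^2·e^(-2·u) du.
Using ∫ u^2·e^(-2·u) du = -(2·u^2 + 2·u + 1)·e^(-2·u)/4, the numerator is 601·e^(-19/5)/200 and the denominator is 1/4.
Taking the ratio yields P = 0.26890.

P ≈ 0.2689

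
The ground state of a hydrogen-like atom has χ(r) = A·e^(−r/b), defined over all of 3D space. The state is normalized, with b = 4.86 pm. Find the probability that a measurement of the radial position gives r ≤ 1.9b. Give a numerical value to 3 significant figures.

P ≈ 0.731

Integrate the radial probability density 4πr²|χ|² over r ≤ 1.9b.
A² is fixed by ∫₀^∞ 4πr²|χ|² dr = 1, i.e. A² = (π·b^3)^(−1).
Substituting u = r/b, A², 4π and the length scale all cancel in the ratio: P = ∫_{0}^{1.9} u^2·e^(-2·u) du / ∫_{0}^{∞} u^2·e^(-2·u) du.
Using ∫ u^2·e^(-2·u) du = -(2·u^2 + 2·u + 1)·e^(-2·u)/4, the numerator is 1/4 - 601·e^(-19/5)/200 and the denominator is 1/4.
Taking the ratio yields P = 0.7311.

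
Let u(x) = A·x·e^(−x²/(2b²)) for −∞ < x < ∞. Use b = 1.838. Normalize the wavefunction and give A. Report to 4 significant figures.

A ≈ 0.4263

We need A² ∫|f|² dx = 1, taking the integral from −∞ to ∞.
With ∫_{−∞}^{∞} x^(2m) e^(−αx²) dx = (2m−1)!!·√π / (2^m α^(m+1/2)), the integral (without the A² prefactor) comes out to √(π)·b^3/2.
Plugging in b = 1.838 yields A = 0.42629.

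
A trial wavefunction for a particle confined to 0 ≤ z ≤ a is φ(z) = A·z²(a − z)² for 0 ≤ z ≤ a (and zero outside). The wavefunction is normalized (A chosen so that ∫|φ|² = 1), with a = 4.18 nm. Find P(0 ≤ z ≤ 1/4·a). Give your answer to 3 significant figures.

|φ|² is the probability density, so P = ∫_{0}^{1/4·a} |φ|² dz.
The normalization integral ∫|φ|²dz over the whole domain equals a^9/630·A², and A² cancels in the ratio.
Substituting u = z/a, A² and the length scale cancel in the ratio: P = ∫_{0}^{1/4} u^4·(1 - u)^4 du / ∫_{0}^{1} u^4·(1 - u)^4 du.
Using ∫ u^4·(1 - u)^4 du = u^5·(70·u^4 - 315·u^3 + 540·u^2 - 420·u + 126)/630, the numerator is ≈ 0.000077662 and the denominator is 1/630.
Taking the ratio, P = 0.04893.

P ≈ 0.0489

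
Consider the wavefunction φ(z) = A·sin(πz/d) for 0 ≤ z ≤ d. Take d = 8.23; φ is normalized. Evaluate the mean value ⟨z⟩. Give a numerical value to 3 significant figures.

⟨z⟩ = ∫ z |φ|² dz over the full domain.
The ratio of the moment integral to the normalization integral gives ⟨z⟩ = d/2.
Putting d = 8.23 gives 4.115.

⟨z⟩ ≈ 4.12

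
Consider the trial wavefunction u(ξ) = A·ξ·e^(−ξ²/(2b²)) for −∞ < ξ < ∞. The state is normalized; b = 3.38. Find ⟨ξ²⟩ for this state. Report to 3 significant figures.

⟨ξ^2⟩ ≈ 17.1

By definition ⟨ξ²⟩ = ∫ ξ^2 |u(ξ)|² dξ.
Differentiating ∫e^(−αξ²) dξ = √(π/α) under α to get the higher moments, the ratio of the moment integral to the normalization integral gives ⟨ξ²⟩ = 3·b^2/2.
Putting b = 3.38 gives 17.14.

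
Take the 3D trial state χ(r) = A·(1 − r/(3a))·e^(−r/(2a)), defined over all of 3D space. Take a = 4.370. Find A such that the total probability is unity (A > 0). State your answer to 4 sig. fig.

A ≈ 0.03782

The normalization condition is ∫|χ|² 4πr² dr = 1 from 0 to ∞.
The angular integral contributes 4π, leaving ∫₀^∞ r²|χ|² dr.
With ∫₀^∞ r^4 e^(−αr) dr = 4!/α^5, carrying out the integral gives A² · 8·π·a^3/3.
Setting this equal to 1 gives A² = 1/(8·π·a^3/3).
Substituting a = 4.370 gives A² = 0.0014303, so A = 0.037820.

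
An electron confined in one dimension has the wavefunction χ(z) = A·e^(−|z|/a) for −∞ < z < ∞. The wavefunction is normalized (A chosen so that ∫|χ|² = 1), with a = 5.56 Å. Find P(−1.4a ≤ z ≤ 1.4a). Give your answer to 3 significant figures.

P ≈ 0.939

The probability is P = ∫ |χ|² dz over [−1.4a, 1.4a].
Since A² = 1/(a), this is the region integral divided by the full normalization integral.
By symmetry take twice the z ≥ 0 contribution in numerator and denominator; the 2's cancel. Substituting u = z/a, A² and the length scale cancel in the ratio: P = ∫_{0}^{1.4} e^(-2·u) du / ∫_{0}^{∞} e^(-2·u) du.
Using ∫ e^(-2·u) du = -e^(-2·u)/2, the numerator is 1/2 - e^(-14/5)/2 and the denominator is 1/2.
The result is P = 0.9392.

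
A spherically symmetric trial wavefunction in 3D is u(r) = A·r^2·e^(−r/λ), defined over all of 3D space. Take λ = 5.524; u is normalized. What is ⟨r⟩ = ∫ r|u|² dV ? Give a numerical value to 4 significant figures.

By definition ⟨r⟩ = ∫ r |u(r)|² 4πr² dr.
The ratio of the moment integral to the normalization integral gives ⟨r⟩ = 7·λ/2.
With λ = 5.524, ⟨r⟩ = 19.334.

⟨r⟩ ≈ 19.33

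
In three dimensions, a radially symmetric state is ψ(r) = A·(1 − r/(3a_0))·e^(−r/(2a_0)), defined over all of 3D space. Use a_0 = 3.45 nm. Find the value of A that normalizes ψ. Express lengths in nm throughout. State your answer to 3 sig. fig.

We need A² ∫|f|² 4πr² dr = 1, taking the integral from 0 to ∞.
(Spherical symmetry: dV = 4πr² dr.)
Recall ∫₀^∞ r^m e^(−r/β) dr = m!·β^(m+1), with ψ = A·(1 − r/(3a_0))·e^(−r/(2a_0)), the integral evaluates to A²·[8·π·a_0^3/3].
Hence A² = 1/[8·π·a_0^3/3].
Plugging in a_0 = 3.45 yields A = 0.05392.

A ≈ 0.0539 nm^(-3/2)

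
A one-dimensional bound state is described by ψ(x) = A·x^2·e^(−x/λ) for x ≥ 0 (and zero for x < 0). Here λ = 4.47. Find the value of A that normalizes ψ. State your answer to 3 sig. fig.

Require ∫ |ψ|² dx = 1 over the whole domain.
Recall ∫₀^∞ x^m e^(−x/β) dx = m!·β^(m+1), carrying out the integral gives A² · 3·λ^5/4.
With λ = 4.47: A² = 0.0007471 and A = 0.02733.

A ≈ 0.0273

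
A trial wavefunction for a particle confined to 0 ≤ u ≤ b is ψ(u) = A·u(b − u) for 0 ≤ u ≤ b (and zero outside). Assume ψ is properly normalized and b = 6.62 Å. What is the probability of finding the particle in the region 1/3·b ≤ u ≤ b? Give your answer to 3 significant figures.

|ψ|² is the probability density, so P = ∫_{1/3·b}^{b} |ψ|² du.
The normalization integral ∫|ψ|²du over the whole domain equals b^5/30·A², and A² cancels in the ratio.
Substituting t = u/b, A² and the length scale cancel in the ratio: P = ∫_{1/3}^{1} t^2·(1 - t)^2 dt / ∫_{0}^{1} t^2·(1 - t)^2 dt.
Using ∫ t^2·(1 - t)^2 dt = t^3·(6·t^2 - 15·t + 10)/30, the numerator is 32/1215 and the denominator is 1/30.
Evaluating gives P = 64/81.

P ≈ 0.790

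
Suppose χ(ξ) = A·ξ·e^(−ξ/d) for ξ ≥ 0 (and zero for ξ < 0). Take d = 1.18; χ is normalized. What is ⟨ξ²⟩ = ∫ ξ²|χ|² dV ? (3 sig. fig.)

By definition ⟨ξ²⟩ = ∫ ξ^2 |χ(ξ)|² dξ.
Recall ∫₀^∞ ξ^m e^(−ξ/β) dξ = m!·β^(m+1), since the A² factors cancel between numerator and denominator, ⟨ξ²⟩ = 3·d^2.
Putting d = 1.18 gives 4.177.

⟨ξ^2⟩ ≈ 4.18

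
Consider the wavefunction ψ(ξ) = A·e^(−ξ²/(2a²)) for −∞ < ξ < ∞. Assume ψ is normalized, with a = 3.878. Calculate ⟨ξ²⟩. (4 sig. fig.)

⟨ξ²⟩ = ∫ ξ^2 |ψ|² dξ over the full domain.
Using the Gaussian integral ∫_{−∞}^{∞} e^(−αξ²) dξ = √(π/α), evaluating both integrals, ⟨ξ²⟩ = a^2/2.
Putting a = 3.878 gives 7.5194.

⟨ξ^2⟩ ≈ 7.519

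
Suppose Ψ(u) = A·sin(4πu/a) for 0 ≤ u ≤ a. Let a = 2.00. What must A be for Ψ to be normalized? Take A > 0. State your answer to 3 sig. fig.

Normalization requires ∫|Ψ|² du = 1, integrated from 0 to a.
Using sin²θ = (1 − cos 2θ)/2, the integral (without the A² prefactor) comes out to a/2.
Plugging in a = 2.00 yields A = 1.000.

A ≈ 1.00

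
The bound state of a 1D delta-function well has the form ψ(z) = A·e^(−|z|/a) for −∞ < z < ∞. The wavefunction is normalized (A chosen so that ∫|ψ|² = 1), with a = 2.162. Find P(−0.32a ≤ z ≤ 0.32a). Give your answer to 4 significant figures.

P ≈ 0.4727

|ψ|² is the probability density, so P = ∫_{−0.32a}^{0.32a} |ψ|² dz.
Since A² = 1/(a), this is the region integral divided by the full normalization integral.
By symmetry take twice the z ≥ 0 contribution in numerator and denominator; the 2's cancel. Let u = z/a; then A² and the length scale cancel, so P = ∫_{0}^{0.32} e^(-2·u) du ÷ ∫_{0}^{∞} e^(-2·u) du.
With ∫ e^(-2·u) du = -e^(-2·u)/2 + C, the region integral is 1/2 - e^(-16/25)/2 and the full one is 1/2.
Taking the ratio, P = 0.47271.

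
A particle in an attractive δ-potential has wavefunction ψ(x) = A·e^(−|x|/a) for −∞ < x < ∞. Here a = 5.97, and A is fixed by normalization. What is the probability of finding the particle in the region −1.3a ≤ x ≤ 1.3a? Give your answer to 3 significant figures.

P = ∫_{−1.3a}^{1.3a} |ψ(x)|² dx.
With A² fixed by ∫|ψ|² = 1, i.e. A² = (a)^(−1), substitute and integrate.
Both integrals are even about x = 0, so only the x ≥ 0 halves are needed (the factors of 2 cancel). Substituting u = x/a, A² and the length scale cancel in the ratio: P = ∫_{0}^{1.3} e^(-2·u) du / ∫_{0}^{∞} e^(-2·u) du.
An antiderivative of e^(-2·u) is -e^(-2·u)/2; evaluating from 0 to 1.3 gives 1/2 - e^(-13/5)/2, while the full integral is 1/2.
The result is P = 0.9257.

P ≈ 0.926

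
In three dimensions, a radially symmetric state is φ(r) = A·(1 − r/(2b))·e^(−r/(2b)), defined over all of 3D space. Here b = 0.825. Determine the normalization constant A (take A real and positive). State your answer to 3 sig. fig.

A ≈ 0.266

Require ∫ |φ|² 4πr² dr = 1 over the whole domain.
(Spherical symmetry: dV = 4πr² dr.)
With φ = A·(1 − r/(2b))·e^(−r/(2b)), the integral evaluates to A²·[8·π·b^3].
Setting this equal to 1 gives A² = 1/(8·π·b^3).
Substituting b = 0.825 gives A² = 0.07086, so A = 0.2662.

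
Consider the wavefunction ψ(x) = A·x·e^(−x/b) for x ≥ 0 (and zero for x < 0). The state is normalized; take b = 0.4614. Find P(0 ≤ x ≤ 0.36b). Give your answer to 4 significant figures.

|ψ|² is the probability density, so P = ∫_{0}^{0.36b} |ψ|² dx.
The normalization integral ∫|ψ|²dx over the whole domain equals b^3/4·A², and A² cancels in the ratio.
In terms of u = x/b (A² and the length scale cancel between numerator and denominator), P = [∫_{0}^{0.36} u^2·e^(-2·u) du] / [∫_{0}^{∞} u^2·e^(-2·u) du].
With ∫ u^2·e^(-2·u) du = -(2·u^2 + 2·u + 1)·e^(-2·u)/4 + C, the region integral is 1/4 - 1237·e^(-18/25)/2500 and the full one is 1/4.
Evaluating gives P = 0.036620.

P ≈ 0.03662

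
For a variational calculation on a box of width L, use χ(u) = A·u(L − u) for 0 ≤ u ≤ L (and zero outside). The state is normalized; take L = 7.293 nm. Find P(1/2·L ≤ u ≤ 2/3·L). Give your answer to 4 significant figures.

P ≈ 0.2901

P = ∫_{1/2·L}^{2/3·L} |χ(u)|² du.
Since A² = 1/(L^5/30), this is the region integral divided by the full normalization integral.
Let t = u/L; then A² and the length scale cancel, so P = ∫_{1/2}^{2/3} t^2·(1 - t)^2 dt ÷ ∫_{0}^{1} t^2·(1 - t)^2 dt.
An antiderivative of t^2·(1 - t)^2 is t^3·(6·t^2 - 15·t + 10)/30; evaluating from 1/2 to 2/3 gives 47/4860, while the full integral is 1/30.
Evaluating gives P = 47/162.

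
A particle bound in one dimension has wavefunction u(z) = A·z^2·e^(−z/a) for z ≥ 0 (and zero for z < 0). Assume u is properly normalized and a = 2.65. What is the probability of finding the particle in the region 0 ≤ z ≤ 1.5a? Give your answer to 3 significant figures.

P ≈ 0.185

P = ∫_{0}^{1.5a} |u(z)|² dz.
Since A² = 1/(3·a^5/4), this is the region integral divided by the full normalization integral.
In terms of t = z/a (A² and the length scale cancel between numerator and denominator), P = [∫_{0}^{1.5} t^4·e^(-2·t) dt] / [∫_{0}^{∞} t^4·e^(-2·t) dt].
An antiderivative of t^4·e^(-2·t) is -(t^4/2 + t^3 + 3·t^2/2 + 3·t/2 + 3/4)·e^(-2·t); evaluating from 0 to 1.5 gives 3/4 - 393·e^(-3)/32, while the full integral is 3/4.
The result is P = 0.1847.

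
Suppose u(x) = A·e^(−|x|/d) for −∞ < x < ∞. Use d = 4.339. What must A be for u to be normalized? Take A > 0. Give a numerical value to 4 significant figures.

A ≈ 0.4801

Normalization requires ∫|u|² dx = 1, integrated from −∞ to ∞.
The integral (without the A² prefactor) comes out to d.
So A² = (d)^(−1).
With d = 4.339: A² = 0.23047 and A = 0.48007.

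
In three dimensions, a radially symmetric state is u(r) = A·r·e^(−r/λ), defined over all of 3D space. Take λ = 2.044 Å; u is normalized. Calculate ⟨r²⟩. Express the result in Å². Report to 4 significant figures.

The expectation value is the |u|²-weighted average of r^2: ∫ r^2|u|² 4πr² dr.
Since the A² factors cancel between numerator and denominator, ⟨r²⟩ = 15·λ^2/2.
Putting λ = 2.044 gives 31.335.

⟨r^2⟩ ≈ 31.33 Å^2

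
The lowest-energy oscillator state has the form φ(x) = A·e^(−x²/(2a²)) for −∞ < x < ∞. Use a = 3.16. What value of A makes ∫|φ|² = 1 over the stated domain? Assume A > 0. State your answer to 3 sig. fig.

A ≈ 0.423

We need A² ∫|f|² dx = 1, taking the integral from −∞ to ∞.
With φ = A·e^(−x²/(2a²)), the integral evaluates to A²·[√(π)·a].
So A² = (√(π)·a)^(−1).
With a = 3.16: A² = 0.1785 and A = 0.4225.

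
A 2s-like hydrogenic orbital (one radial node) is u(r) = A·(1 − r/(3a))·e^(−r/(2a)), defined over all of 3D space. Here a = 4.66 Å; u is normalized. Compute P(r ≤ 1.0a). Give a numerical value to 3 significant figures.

P ≈ 0.142

Integrate the radial probability density 4πr²|u|² over r ≤ 1.0a.
The full normalization integral is A²·[8·π·a^3/3] = 1, fixing A².
In terms of t = r/a (A², 4π and the length scale all cancel between numerator and denominator), P = [∫_{0}^{1.0} t^2·(1 - t/3)^2·e^(-t) dt] / [∫_{0}^{∞} t^2·(1 - t/3)^2·e^(-t) dt].
With ∫ t^2·(1 - t/3)^2·e^(-t) dt = (-t^4 + 2·t^3 - 3·t^2 - 6·t - 6)·e^(-t)/9 + C, the region integral is 2/3 - 14·e^(-1)/9 and the full one is 2/3.
This evaluates to P = 0.1416.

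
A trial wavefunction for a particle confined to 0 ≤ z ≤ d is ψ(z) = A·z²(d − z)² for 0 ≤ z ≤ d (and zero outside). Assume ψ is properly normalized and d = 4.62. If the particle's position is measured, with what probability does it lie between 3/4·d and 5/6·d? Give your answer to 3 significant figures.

P ≈ 0.0400

The probability is P = ∫ |ψ|² dz over [3/4·d, 5/6·d].
Since A² = 1/(d^9/630), this is the region integral divided by the full normalization integral.
In terms of u = z/d (A² and the length scale cancel between numerator and denominator), P = [∫_{3/4}^{5/6} u^4·(1 - u)^4 du] / [∫_{0}^{1} u^4·(1 - u)^4 du].
Using ∫ u^4·(1 - u)^4 du = u^5·(70·u^4 - 315·u^3 + 540·u^2 - 420·u + 126)/630, the numerator is ≈ 0.000063456 and the denominator is 1/630.
Taking the ratio, P = 0.03998.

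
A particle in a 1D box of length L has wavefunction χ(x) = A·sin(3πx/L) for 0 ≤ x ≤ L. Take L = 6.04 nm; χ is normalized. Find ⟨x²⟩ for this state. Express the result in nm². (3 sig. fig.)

⟨x^2⟩ ≈ 12.0 nm^2

By definition ⟨x²⟩ = ∫ x^2 |χ(x)|² dx.
The ratio of the moment integral to the normalization integral gives ⟨x²⟩ = -L^2/(18·π^2) + L^2/3.
With L = 6.04, ⟨x^2⟩ = 11.96.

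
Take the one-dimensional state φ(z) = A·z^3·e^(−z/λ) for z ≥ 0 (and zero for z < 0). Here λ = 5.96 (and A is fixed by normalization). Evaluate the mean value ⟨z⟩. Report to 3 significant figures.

⟨z⟩ = ∫ z |φ|² dz over the full domain.
Recall ∫₀^∞ z^m e^(−z/β) dz = m!·β^(m+1), evaluating both integrals, ⟨z⟩ = 7·λ/2.
Putting λ = 5.96 gives 20.86.

⟨z⟩ ≈ 20.9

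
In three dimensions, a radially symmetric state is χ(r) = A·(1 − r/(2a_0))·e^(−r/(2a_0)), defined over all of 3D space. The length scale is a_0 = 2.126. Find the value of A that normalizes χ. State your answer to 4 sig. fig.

Normalization requires ∫|χ|² 4πr² dr = 1, integrated from 0 to ∞.
∫|χ|² 4πr² dr = A²·(8·π·a_0^3).
Hence A² = 1/[8·π·a_0^3].
Plugging in a_0 = 2.126 yields A = 0.064348.

A ≈ 0.06435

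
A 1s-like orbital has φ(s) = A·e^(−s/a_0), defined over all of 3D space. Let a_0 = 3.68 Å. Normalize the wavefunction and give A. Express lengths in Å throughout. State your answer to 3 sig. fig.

The normalization condition is ∫|φ|² 4πs² ds = 1 from 0 to ∞.
Recall ∫₀^∞ s^m e^(−s/β) ds = m!·β^(m+1), the integral (without the A² prefactor) comes out to π·a_0^3.
Hence A² = 1/[π·a_0^3].
Plugging in a_0 = 3.68 yields A = 0.07992.

A ≈ 0.0799 Å^(-3/2)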